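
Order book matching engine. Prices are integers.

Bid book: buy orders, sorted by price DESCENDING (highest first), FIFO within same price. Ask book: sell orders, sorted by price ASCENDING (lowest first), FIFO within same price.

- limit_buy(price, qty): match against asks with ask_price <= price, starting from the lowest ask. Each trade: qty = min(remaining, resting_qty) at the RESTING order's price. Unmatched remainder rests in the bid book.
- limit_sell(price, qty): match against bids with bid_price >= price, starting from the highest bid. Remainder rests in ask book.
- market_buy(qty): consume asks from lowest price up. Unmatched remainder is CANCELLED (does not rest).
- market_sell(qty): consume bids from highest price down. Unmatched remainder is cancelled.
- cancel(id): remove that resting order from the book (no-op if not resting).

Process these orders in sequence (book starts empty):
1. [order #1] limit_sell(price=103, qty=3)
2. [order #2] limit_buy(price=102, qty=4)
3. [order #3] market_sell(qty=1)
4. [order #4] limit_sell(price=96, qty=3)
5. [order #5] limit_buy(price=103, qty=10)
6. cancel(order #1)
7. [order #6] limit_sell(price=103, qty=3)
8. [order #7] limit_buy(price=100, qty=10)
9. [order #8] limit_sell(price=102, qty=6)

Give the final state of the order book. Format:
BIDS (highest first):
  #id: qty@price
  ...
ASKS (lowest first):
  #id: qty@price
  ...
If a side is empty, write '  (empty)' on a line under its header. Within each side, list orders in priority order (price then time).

After op 1 [order #1] limit_sell(price=103, qty=3): fills=none; bids=[-] asks=[#1:3@103]
After op 2 [order #2] limit_buy(price=102, qty=4): fills=none; bids=[#2:4@102] asks=[#1:3@103]
After op 3 [order #3] market_sell(qty=1): fills=#2x#3:1@102; bids=[#2:3@102] asks=[#1:3@103]
After op 4 [order #4] limit_sell(price=96, qty=3): fills=#2x#4:3@102; bids=[-] asks=[#1:3@103]
After op 5 [order #5] limit_buy(price=103, qty=10): fills=#5x#1:3@103; bids=[#5:7@103] asks=[-]
After op 6 cancel(order #1): fills=none; bids=[#5:7@103] asks=[-]
After op 7 [order #6] limit_sell(price=103, qty=3): fills=#5x#6:3@103; bids=[#5:4@103] asks=[-]
After op 8 [order #7] limit_buy(price=100, qty=10): fills=none; bids=[#5:4@103 #7:10@100] asks=[-]
After op 9 [order #8] limit_sell(price=102, qty=6): fills=#5x#8:4@103; bids=[#7:10@100] asks=[#8:2@102]

Answer: BIDS (highest first):
  #7: 10@100
ASKS (lowest first):
  #8: 2@102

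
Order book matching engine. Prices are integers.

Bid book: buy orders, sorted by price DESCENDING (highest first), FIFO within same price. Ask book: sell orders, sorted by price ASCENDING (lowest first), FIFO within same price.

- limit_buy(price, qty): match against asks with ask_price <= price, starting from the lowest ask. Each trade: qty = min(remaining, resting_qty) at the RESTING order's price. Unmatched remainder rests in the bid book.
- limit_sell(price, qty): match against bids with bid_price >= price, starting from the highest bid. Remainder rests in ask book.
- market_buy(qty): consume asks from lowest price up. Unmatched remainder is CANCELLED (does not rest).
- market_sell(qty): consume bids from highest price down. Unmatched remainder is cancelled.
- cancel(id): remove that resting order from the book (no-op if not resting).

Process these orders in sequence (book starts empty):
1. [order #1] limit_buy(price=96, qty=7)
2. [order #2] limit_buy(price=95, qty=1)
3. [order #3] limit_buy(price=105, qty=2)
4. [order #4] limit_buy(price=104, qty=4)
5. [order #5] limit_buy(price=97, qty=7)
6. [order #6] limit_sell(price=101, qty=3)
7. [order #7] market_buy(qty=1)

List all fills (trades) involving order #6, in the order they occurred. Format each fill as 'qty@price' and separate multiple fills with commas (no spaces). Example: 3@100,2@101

Answer: 2@105,1@104

Derivation:
After op 1 [order #1] limit_buy(price=96, qty=7): fills=none; bids=[#1:7@96] asks=[-]
After op 2 [order #2] limit_buy(price=95, qty=1): fills=none; bids=[#1:7@96 #2:1@95] asks=[-]
After op 3 [order #3] limit_buy(price=105, qty=2): fills=none; bids=[#3:2@105 #1:7@96 #2:1@95] asks=[-]
After op 4 [order #4] limit_buy(price=104, qty=4): fills=none; bids=[#3:2@105 #4:4@104 #1:7@96 #2:1@95] asks=[-]
After op 5 [order #5] limit_buy(price=97, qty=7): fills=none; bids=[#3:2@105 #4:4@104 #5:7@97 #1:7@96 #2:1@95] asks=[-]
After op 6 [order #6] limit_sell(price=101, qty=3): fills=#3x#6:2@105 #4x#6:1@104; bids=[#4:3@104 #5:7@97 #1:7@96 #2:1@95] asks=[-]
After op 7 [order #7] market_buy(qty=1): fills=none; bids=[#4:3@104 #5:7@97 #1:7@96 #2:1@95] asks=[-]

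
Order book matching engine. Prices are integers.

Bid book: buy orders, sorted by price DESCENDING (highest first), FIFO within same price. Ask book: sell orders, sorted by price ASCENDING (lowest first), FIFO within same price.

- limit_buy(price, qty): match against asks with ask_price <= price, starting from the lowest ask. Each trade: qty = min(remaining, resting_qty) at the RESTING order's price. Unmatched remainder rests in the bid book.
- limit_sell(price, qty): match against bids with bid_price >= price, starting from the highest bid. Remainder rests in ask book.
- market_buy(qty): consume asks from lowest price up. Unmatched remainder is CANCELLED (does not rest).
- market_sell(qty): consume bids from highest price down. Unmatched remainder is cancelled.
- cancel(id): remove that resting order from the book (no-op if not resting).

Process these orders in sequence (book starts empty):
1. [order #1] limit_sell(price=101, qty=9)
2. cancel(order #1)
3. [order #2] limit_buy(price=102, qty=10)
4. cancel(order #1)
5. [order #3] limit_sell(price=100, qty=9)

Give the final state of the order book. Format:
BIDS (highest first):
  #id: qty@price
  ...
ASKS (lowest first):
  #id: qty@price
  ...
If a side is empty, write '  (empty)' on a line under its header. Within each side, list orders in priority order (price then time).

Answer: BIDS (highest first):
  #2: 1@102
ASKS (lowest first):
  (empty)

Derivation:
After op 1 [order #1] limit_sell(price=101, qty=9): fills=none; bids=[-] asks=[#1:9@101]
After op 2 cancel(order #1): fills=none; bids=[-] asks=[-]
After op 3 [order #2] limit_buy(price=102, qty=10): fills=none; bids=[#2:10@102] asks=[-]
After op 4 cancel(order #1): fills=none; bids=[#2:10@102] asks=[-]
After op 5 [order #3] limit_sell(price=100, qty=9): fills=#2x#3:9@102; bids=[#2:1@102] asks=[-]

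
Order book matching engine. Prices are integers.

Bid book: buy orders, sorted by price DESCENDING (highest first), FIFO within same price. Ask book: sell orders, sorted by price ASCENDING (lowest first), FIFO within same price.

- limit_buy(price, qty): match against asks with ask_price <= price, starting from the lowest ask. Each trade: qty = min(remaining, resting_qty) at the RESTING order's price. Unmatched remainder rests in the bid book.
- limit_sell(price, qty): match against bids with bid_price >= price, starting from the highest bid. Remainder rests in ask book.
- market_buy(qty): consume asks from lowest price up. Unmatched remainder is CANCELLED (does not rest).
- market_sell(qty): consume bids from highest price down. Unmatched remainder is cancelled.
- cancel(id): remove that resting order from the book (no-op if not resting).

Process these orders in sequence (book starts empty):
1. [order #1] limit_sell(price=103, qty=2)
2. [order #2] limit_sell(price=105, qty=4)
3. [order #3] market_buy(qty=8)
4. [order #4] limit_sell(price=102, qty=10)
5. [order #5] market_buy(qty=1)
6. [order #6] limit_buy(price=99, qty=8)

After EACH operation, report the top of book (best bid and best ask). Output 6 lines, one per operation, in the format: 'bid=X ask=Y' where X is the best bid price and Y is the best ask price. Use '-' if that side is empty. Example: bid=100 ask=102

Answer: bid=- ask=103
bid=- ask=103
bid=- ask=-
bid=- ask=102
bid=- ask=102
bid=99 ask=102

Derivation:
After op 1 [order #1] limit_sell(price=103, qty=2): fills=none; bids=[-] asks=[#1:2@103]
After op 2 [order #2] limit_sell(price=105, qty=4): fills=none; bids=[-] asks=[#1:2@103 #2:4@105]
After op 3 [order #3] market_buy(qty=8): fills=#3x#1:2@103 #3x#2:4@105; bids=[-] asks=[-]
After op 4 [order #4] limit_sell(price=102, qty=10): fills=none; bids=[-] asks=[#4:10@102]
After op 5 [order #5] market_buy(qty=1): fills=#5x#4:1@102; bids=[-] asks=[#4:9@102]
After op 6 [order #6] limit_buy(price=99, qty=8): fills=none; bids=[#6:8@99] asks=[#4:9@102]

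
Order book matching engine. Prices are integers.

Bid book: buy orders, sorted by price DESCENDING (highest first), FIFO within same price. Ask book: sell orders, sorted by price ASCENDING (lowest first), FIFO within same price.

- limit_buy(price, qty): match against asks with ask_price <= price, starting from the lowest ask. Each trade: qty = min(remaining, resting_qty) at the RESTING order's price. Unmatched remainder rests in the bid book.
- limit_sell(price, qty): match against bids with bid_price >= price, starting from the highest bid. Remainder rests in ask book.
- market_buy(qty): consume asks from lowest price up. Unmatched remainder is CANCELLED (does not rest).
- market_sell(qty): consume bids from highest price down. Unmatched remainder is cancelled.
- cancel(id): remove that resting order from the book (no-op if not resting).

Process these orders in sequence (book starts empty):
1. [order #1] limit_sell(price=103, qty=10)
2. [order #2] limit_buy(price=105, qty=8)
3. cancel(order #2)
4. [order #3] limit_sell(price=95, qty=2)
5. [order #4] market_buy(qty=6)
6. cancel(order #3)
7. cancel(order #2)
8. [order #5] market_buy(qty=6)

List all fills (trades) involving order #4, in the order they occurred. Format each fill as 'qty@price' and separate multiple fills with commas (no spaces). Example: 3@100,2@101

After op 1 [order #1] limit_sell(price=103, qty=10): fills=none; bids=[-] asks=[#1:10@103]
After op 2 [order #2] limit_buy(price=105, qty=8): fills=#2x#1:8@103; bids=[-] asks=[#1:2@103]
After op 3 cancel(order #2): fills=none; bids=[-] asks=[#1:2@103]
After op 4 [order #3] limit_sell(price=95, qty=2): fills=none; bids=[-] asks=[#3:2@95 #1:2@103]
After op 5 [order #4] market_buy(qty=6): fills=#4x#3:2@95 #4x#1:2@103; bids=[-] asks=[-]
After op 6 cancel(order #3): fills=none; bids=[-] asks=[-]
After op 7 cancel(order #2): fills=none; bids=[-] asks=[-]
After op 8 [order #5] market_buy(qty=6): fills=none; bids=[-] asks=[-]

Answer: 2@95,2@103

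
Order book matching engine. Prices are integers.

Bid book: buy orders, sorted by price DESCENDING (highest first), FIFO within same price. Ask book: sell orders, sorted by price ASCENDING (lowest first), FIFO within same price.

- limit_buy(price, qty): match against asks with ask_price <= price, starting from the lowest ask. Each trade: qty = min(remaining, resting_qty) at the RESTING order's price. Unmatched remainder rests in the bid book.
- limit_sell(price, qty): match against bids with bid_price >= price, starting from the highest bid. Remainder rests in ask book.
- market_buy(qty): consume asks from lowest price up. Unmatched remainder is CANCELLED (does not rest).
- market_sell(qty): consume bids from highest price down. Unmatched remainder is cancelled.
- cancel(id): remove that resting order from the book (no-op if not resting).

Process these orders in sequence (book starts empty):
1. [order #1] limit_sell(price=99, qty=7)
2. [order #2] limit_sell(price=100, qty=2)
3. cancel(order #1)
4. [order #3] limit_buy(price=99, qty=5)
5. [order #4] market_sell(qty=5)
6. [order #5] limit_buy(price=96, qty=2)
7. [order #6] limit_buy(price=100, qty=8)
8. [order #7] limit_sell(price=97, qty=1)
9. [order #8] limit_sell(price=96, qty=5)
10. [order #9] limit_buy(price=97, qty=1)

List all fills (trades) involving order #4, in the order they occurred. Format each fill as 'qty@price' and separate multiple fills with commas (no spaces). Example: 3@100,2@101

Answer: 5@99

Derivation:
After op 1 [order #1] limit_sell(price=99, qty=7): fills=none; bids=[-] asks=[#1:7@99]
After op 2 [order #2] limit_sell(price=100, qty=2): fills=none; bids=[-] asks=[#1:7@99 #2:2@100]
After op 3 cancel(order #1): fills=none; bids=[-] asks=[#2:2@100]
After op 4 [order #3] limit_buy(price=99, qty=5): fills=none; bids=[#3:5@99] asks=[#2:2@100]
After op 5 [order #4] market_sell(qty=5): fills=#3x#4:5@99; bids=[-] asks=[#2:2@100]
After op 6 [order #5] limit_buy(price=96, qty=2): fills=none; bids=[#5:2@96] asks=[#2:2@100]
After op 7 [order #6] limit_buy(price=100, qty=8): fills=#6x#2:2@100; bids=[#6:6@100 #5:2@96] asks=[-]
After op 8 [order #7] limit_sell(price=97, qty=1): fills=#6x#7:1@100; bids=[#6:5@100 #5:2@96] asks=[-]
After op 9 [order #8] limit_sell(price=96, qty=5): fills=#6x#8:5@100; bids=[#5:2@96] asks=[-]
After op 10 [order #9] limit_buy(price=97, qty=1): fills=none; bids=[#9:1@97 #5:2@96] asks=[-]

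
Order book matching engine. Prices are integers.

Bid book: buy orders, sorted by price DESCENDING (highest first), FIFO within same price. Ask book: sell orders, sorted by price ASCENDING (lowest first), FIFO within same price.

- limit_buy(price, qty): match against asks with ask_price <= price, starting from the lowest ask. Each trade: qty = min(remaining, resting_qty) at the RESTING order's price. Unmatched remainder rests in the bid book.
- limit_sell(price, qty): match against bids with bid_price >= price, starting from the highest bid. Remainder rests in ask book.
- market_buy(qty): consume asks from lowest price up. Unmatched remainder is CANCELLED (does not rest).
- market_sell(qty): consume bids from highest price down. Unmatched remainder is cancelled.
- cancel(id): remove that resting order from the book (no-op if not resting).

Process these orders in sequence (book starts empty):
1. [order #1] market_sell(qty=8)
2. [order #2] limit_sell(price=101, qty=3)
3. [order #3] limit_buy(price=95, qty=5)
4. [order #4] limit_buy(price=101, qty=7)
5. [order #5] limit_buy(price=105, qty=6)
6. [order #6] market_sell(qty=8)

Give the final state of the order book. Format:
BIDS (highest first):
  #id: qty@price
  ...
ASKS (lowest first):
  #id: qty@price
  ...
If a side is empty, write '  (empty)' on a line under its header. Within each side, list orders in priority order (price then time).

Answer: BIDS (highest first):
  #4: 2@101
  #3: 5@95
ASKS (lowest first):
  (empty)

Derivation:
After op 1 [order #1] market_sell(qty=8): fills=none; bids=[-] asks=[-]
After op 2 [order #2] limit_sell(price=101, qty=3): fills=none; bids=[-] asks=[#2:3@101]
After op 3 [order #3] limit_buy(price=95, qty=5): fills=none; bids=[#3:5@95] asks=[#2:3@101]
After op 4 [order #4] limit_buy(price=101, qty=7): fills=#4x#2:3@101; bids=[#4:4@101 #3:5@95] asks=[-]
After op 5 [order #5] limit_buy(price=105, qty=6): fills=none; bids=[#5:6@105 #4:4@101 #3:5@95] asks=[-]
After op 6 [order #6] market_sell(qty=8): fills=#5x#6:6@105 #4x#6:2@101; bids=[#4:2@101 #3:5@95] asks=[-]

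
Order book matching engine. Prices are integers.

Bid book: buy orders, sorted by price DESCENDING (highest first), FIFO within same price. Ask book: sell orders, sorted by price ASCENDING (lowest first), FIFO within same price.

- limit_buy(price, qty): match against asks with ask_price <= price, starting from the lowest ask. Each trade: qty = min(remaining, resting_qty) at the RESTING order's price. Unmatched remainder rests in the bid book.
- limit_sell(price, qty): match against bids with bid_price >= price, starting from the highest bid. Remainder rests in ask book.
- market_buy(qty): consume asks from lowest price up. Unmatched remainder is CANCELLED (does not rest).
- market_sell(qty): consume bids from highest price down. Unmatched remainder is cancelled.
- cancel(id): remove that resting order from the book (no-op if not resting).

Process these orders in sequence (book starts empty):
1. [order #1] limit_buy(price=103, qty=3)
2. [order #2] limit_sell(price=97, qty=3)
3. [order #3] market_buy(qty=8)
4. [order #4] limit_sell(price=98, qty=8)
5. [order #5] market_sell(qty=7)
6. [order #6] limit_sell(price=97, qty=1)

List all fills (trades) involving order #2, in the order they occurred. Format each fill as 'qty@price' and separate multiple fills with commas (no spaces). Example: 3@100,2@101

After op 1 [order #1] limit_buy(price=103, qty=3): fills=none; bids=[#1:3@103] asks=[-]
After op 2 [order #2] limit_sell(price=97, qty=3): fills=#1x#2:3@103; bids=[-] asks=[-]
After op 3 [order #3] market_buy(qty=8): fills=none; bids=[-] asks=[-]
After op 4 [order #4] limit_sell(price=98, qty=8): fills=none; bids=[-] asks=[#4:8@98]
After op 5 [order #5] market_sell(qty=7): fills=none; bids=[-] asks=[#4:8@98]
After op 6 [order #6] limit_sell(price=97, qty=1): fills=none; bids=[-] asks=[#6:1@97 #4:8@98]

Answer: 3@103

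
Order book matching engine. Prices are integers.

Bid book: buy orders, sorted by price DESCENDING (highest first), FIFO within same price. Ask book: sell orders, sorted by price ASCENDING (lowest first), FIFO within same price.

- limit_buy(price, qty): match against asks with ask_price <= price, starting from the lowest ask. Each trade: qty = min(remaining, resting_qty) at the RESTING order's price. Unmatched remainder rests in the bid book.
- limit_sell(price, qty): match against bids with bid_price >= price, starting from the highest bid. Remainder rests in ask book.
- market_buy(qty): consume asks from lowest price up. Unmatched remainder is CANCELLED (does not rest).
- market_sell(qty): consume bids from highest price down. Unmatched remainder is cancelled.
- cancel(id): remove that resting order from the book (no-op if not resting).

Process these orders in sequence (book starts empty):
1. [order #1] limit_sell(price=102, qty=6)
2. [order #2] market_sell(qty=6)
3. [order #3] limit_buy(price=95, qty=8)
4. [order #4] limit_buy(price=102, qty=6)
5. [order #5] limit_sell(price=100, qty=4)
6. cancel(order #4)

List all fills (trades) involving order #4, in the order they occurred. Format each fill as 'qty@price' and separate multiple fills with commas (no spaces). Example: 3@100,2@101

After op 1 [order #1] limit_sell(price=102, qty=6): fills=none; bids=[-] asks=[#1:6@102]
After op 2 [order #2] market_sell(qty=6): fills=none; bids=[-] asks=[#1:6@102]
After op 3 [order #3] limit_buy(price=95, qty=8): fills=none; bids=[#3:8@95] asks=[#1:6@102]
After op 4 [order #4] limit_buy(price=102, qty=6): fills=#4x#1:6@102; bids=[#3:8@95] asks=[-]
After op 5 [order #5] limit_sell(price=100, qty=4): fills=none; bids=[#3:8@95] asks=[#5:4@100]
After op 6 cancel(order #4): fills=none; bids=[#3:8@95] asks=[#5:4@100]

Answer: 6@102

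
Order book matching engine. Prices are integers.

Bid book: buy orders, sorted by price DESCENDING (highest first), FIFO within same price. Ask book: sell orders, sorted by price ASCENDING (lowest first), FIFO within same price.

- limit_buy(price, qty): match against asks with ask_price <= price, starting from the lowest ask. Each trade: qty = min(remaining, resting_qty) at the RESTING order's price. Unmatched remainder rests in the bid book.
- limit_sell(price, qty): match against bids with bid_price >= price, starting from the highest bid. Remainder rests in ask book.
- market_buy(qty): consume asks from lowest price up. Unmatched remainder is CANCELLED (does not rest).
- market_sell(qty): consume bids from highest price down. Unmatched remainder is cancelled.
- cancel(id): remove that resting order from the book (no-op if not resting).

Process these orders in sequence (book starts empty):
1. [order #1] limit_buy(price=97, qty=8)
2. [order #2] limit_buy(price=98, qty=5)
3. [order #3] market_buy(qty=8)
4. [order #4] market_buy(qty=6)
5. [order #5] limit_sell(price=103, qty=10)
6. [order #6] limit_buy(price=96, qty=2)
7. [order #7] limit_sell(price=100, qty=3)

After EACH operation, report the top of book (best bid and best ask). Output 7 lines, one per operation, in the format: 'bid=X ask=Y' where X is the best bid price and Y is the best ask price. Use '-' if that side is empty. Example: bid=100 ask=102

Answer: bid=97 ask=-
bid=98 ask=-
bid=98 ask=-
bid=98 ask=-
bid=98 ask=103
bid=98 ask=103
bid=98 ask=100

Derivation:
After op 1 [order #1] limit_buy(price=97, qty=8): fills=none; bids=[#1:8@97] asks=[-]
After op 2 [order #2] limit_buy(price=98, qty=5): fills=none; bids=[#2:5@98 #1:8@97] asks=[-]
After op 3 [order #3] market_buy(qty=8): fills=none; bids=[#2:5@98 #1:8@97] asks=[-]
After op 4 [order #4] market_buy(qty=6): fills=none; bids=[#2:5@98 #1:8@97] asks=[-]
After op 5 [order #5] limit_sell(price=103, qty=10): fills=none; bids=[#2:5@98 #1:8@97] asks=[#5:10@103]
After op 6 [order #6] limit_buy(price=96, qty=2): fills=none; bids=[#2:5@98 #1:8@97 #6:2@96] asks=[#5:10@103]
After op 7 [order #7] limit_sell(price=100, qty=3): fills=none; bids=[#2:5@98 #1:8@97 #6:2@96] asks=[#7:3@100 #5:10@103]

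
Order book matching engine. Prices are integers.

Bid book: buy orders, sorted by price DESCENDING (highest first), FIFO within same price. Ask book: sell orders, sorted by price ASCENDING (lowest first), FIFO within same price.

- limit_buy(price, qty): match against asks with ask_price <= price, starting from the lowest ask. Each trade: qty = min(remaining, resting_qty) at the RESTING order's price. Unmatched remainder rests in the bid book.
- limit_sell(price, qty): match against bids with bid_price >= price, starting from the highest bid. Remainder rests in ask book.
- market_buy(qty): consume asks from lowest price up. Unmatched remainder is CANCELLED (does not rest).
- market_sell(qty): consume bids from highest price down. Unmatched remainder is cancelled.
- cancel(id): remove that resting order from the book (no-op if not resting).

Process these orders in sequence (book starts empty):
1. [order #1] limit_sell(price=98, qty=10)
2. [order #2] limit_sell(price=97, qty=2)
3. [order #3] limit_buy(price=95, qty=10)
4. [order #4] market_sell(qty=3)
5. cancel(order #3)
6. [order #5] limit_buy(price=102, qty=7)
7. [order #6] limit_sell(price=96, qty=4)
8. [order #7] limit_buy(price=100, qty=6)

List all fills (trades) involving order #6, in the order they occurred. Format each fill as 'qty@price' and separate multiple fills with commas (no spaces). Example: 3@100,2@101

After op 1 [order #1] limit_sell(price=98, qty=10): fills=none; bids=[-] asks=[#1:10@98]
After op 2 [order #2] limit_sell(price=97, qty=2): fills=none; bids=[-] asks=[#2:2@97 #1:10@98]
After op 3 [order #3] limit_buy(price=95, qty=10): fills=none; bids=[#3:10@95] asks=[#2:2@97 #1:10@98]
After op 4 [order #4] market_sell(qty=3): fills=#3x#4:3@95; bids=[#3:7@95] asks=[#2:2@97 #1:10@98]
After op 5 cancel(order #3): fills=none; bids=[-] asks=[#2:2@97 #1:10@98]
After op 6 [order #5] limit_buy(price=102, qty=7): fills=#5x#2:2@97 #5x#1:5@98; bids=[-] asks=[#1:5@98]
After op 7 [order #6] limit_sell(price=96, qty=4): fills=none; bids=[-] asks=[#6:4@96 #1:5@98]
After op 8 [order #7] limit_buy(price=100, qty=6): fills=#7x#6:4@96 #7x#1:2@98; bids=[-] asks=[#1:3@98]

Answer: 4@96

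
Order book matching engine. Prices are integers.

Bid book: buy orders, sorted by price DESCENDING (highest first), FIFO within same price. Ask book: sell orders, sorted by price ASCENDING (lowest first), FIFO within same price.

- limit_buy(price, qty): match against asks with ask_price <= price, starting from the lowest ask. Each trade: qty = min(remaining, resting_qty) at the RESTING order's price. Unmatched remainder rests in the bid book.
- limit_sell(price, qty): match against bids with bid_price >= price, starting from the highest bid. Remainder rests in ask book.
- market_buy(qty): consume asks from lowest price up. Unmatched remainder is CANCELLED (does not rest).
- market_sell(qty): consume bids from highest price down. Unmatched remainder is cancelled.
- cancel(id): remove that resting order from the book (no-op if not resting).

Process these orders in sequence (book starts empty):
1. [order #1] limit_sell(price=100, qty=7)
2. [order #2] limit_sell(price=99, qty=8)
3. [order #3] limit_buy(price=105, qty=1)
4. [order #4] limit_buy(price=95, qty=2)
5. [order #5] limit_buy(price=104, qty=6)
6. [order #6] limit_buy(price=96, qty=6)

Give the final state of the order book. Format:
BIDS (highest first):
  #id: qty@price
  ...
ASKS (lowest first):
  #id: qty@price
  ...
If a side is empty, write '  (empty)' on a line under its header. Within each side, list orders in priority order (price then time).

Answer: BIDS (highest first):
  #6: 6@96
  #4: 2@95
ASKS (lowest first):
  #2: 1@99
  #1: 7@100

Derivation:
After op 1 [order #1] limit_sell(price=100, qty=7): fills=none; bids=[-] asks=[#1:7@100]
After op 2 [order #2] limit_sell(price=99, qty=8): fills=none; bids=[-] asks=[#2:8@99 #1:7@100]
After op 3 [order #3] limit_buy(price=105, qty=1): fills=#3x#2:1@99; bids=[-] asks=[#2:7@99 #1:7@100]
After op 4 [order #4] limit_buy(price=95, qty=2): fills=none; bids=[#4:2@95] asks=[#2:7@99 #1:7@100]
After op 5 [order #5] limit_buy(price=104, qty=6): fills=#5x#2:6@99; bids=[#4:2@95] asks=[#2:1@99 #1:7@100]
After op 6 [order #6] limit_buy(price=96, qty=6): fills=none; bids=[#6:6@96 #4:2@95] asks=[#2:1@99 #1:7@100]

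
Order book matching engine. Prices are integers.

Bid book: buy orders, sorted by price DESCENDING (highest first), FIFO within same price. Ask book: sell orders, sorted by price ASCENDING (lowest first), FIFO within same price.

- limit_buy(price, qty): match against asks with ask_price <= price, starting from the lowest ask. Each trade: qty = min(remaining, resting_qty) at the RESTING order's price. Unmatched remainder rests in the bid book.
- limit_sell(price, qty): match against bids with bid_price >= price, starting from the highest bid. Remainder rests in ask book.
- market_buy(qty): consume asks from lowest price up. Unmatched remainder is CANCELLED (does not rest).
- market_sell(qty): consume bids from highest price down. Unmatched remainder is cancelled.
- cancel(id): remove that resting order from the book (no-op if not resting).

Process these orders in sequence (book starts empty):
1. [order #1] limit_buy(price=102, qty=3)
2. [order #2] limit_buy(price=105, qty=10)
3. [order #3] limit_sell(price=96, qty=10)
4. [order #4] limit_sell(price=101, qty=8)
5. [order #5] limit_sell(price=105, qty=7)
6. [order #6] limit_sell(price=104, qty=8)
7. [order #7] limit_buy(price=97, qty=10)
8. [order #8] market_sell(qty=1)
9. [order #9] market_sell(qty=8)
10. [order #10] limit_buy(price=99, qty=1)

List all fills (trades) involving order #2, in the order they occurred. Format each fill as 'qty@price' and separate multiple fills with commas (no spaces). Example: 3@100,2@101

After op 1 [order #1] limit_buy(price=102, qty=3): fills=none; bids=[#1:3@102] asks=[-]
After op 2 [order #2] limit_buy(price=105, qty=10): fills=none; bids=[#2:10@105 #1:3@102] asks=[-]
After op 3 [order #3] limit_sell(price=96, qty=10): fills=#2x#3:10@105; bids=[#1:3@102] asks=[-]
After op 4 [order #4] limit_sell(price=101, qty=8): fills=#1x#4:3@102; bids=[-] asks=[#4:5@101]
After op 5 [order #5] limit_sell(price=105, qty=7): fills=none; bids=[-] asks=[#4:5@101 #5:7@105]
After op 6 [order #6] limit_sell(price=104, qty=8): fills=none; bids=[-] asks=[#4:5@101 #6:8@104 #5:7@105]
After op 7 [order #7] limit_buy(price=97, qty=10): fills=none; bids=[#7:10@97] asks=[#4:5@101 #6:8@104 #5:7@105]
After op 8 [order #8] market_sell(qty=1): fills=#7x#8:1@97; bids=[#7:9@97] asks=[#4:5@101 #6:8@104 #5:7@105]
After op 9 [order #9] market_sell(qty=8): fills=#7x#9:8@97; bids=[#7:1@97] asks=[#4:5@101 #6:8@104 #5:7@105]
After op 10 [order #10] limit_buy(price=99, qty=1): fills=none; bids=[#10:1@99 #7:1@97] asks=[#4:5@101 #6:8@104 #5:7@105]

Answer: 10@105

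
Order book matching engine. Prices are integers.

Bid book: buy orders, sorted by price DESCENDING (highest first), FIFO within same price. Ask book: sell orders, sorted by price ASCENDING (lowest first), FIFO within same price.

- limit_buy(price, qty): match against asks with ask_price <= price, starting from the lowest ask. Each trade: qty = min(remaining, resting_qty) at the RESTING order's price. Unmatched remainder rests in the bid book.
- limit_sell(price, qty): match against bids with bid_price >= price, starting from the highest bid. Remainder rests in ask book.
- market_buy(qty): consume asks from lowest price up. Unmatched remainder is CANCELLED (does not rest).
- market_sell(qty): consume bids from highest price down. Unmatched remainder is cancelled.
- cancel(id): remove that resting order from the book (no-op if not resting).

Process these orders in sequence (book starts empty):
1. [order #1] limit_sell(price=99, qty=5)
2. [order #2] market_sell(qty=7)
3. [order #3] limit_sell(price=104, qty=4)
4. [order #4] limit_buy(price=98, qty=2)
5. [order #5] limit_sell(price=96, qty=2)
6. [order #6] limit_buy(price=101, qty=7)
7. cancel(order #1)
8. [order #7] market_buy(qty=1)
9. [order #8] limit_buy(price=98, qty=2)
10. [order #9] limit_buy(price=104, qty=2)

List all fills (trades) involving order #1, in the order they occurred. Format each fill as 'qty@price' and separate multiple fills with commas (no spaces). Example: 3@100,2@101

Answer: 5@99

Derivation:
After op 1 [order #1] limit_sell(price=99, qty=5): fills=none; bids=[-] asks=[#1:5@99]
After op 2 [order #2] market_sell(qty=7): fills=none; bids=[-] asks=[#1:5@99]
After op 3 [order #3] limit_sell(price=104, qty=4): fills=none; bids=[-] asks=[#1:5@99 #3:4@104]
After op 4 [order #4] limit_buy(price=98, qty=2): fills=none; bids=[#4:2@98] asks=[#1:5@99 #3:4@104]
After op 5 [order #5] limit_sell(price=96, qty=2): fills=#4x#5:2@98; bids=[-] asks=[#1:5@99 #3:4@104]
After op 6 [order #6] limit_buy(price=101, qty=7): fills=#6x#1:5@99; bids=[#6:2@101] asks=[#3:4@104]
After op 7 cancel(order #1): fills=none; bids=[#6:2@101] asks=[#3:4@104]
After op 8 [order #7] market_buy(qty=1): fills=#7x#3:1@104; bids=[#6:2@101] asks=[#3:3@104]
After op 9 [order #8] limit_buy(price=98, qty=2): fills=none; bids=[#6:2@101 #8:2@98] asks=[#3:3@104]
After op 10 [order #9] limit_buy(price=104, qty=2): fills=#9x#3:2@104; bids=[#6:2@101 #8:2@98] asks=[#3:1@104]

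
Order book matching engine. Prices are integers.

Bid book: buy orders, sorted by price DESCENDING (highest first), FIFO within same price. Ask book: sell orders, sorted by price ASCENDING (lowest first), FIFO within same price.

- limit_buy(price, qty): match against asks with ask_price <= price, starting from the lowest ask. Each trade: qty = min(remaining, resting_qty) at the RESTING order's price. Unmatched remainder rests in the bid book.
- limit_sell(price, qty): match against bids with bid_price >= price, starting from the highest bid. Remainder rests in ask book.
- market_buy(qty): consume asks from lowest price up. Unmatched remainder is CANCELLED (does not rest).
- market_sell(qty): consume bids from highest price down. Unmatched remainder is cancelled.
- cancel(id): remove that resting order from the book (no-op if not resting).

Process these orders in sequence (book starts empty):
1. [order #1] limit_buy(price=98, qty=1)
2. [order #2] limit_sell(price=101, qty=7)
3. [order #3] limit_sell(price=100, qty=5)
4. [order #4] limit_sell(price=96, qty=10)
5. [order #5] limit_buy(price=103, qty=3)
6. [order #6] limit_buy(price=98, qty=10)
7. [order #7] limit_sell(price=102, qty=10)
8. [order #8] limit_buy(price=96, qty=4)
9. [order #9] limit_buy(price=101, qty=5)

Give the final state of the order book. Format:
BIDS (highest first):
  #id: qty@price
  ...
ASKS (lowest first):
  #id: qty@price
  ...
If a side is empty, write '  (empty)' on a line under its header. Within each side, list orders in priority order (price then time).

Answer: BIDS (highest first):
  #6: 4@98
  #8: 4@96
ASKS (lowest first):
  #2: 7@101
  #7: 10@102

Derivation:
After op 1 [order #1] limit_buy(price=98, qty=1): fills=none; bids=[#1:1@98] asks=[-]
After op 2 [order #2] limit_sell(price=101, qty=7): fills=none; bids=[#1:1@98] asks=[#2:7@101]
After op 3 [order #3] limit_sell(price=100, qty=5): fills=none; bids=[#1:1@98] asks=[#3:5@100 #2:7@101]
After op 4 [order #4] limit_sell(price=96, qty=10): fills=#1x#4:1@98; bids=[-] asks=[#4:9@96 #3:5@100 #2:7@101]
After op 5 [order #5] limit_buy(price=103, qty=3): fills=#5x#4:3@96; bids=[-] asks=[#4:6@96 #3:5@100 #2:7@101]
After op 6 [order #6] limit_buy(price=98, qty=10): fills=#6x#4:6@96; bids=[#6:4@98] asks=[#3:5@100 #2:7@101]
After op 7 [order #7] limit_sell(price=102, qty=10): fills=none; bids=[#6:4@98] asks=[#3:5@100 #2:7@101 #7:10@102]
After op 8 [order #8] limit_buy(price=96, qty=4): fills=none; bids=[#6:4@98 #8:4@96] asks=[#3:5@100 #2:7@101 #7:10@102]
After op 9 [order #9] limit_buy(price=101, qty=5): fills=#9x#3:5@100; bids=[#6:4@98 #8:4@96] asks=[#2:7@101 #7:10@102]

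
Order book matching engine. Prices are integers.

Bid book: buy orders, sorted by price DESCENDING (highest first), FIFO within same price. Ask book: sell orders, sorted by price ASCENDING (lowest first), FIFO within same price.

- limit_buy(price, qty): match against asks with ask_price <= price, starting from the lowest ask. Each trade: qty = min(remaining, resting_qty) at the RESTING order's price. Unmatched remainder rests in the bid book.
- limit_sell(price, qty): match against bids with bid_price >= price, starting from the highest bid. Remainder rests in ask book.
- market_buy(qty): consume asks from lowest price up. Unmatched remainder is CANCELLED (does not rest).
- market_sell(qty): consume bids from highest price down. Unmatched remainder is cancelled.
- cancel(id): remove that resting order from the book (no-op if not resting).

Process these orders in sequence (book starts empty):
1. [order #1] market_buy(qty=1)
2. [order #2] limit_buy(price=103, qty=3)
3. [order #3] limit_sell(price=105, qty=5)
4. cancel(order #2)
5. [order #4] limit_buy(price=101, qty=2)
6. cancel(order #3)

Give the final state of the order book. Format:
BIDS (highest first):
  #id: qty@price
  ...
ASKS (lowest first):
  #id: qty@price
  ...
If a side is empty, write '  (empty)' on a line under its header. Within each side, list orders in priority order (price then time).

After op 1 [order #1] market_buy(qty=1): fills=none; bids=[-] asks=[-]
After op 2 [order #2] limit_buy(price=103, qty=3): fills=none; bids=[#2:3@103] asks=[-]
After op 3 [order #3] limit_sell(price=105, qty=5): fills=none; bids=[#2:3@103] asks=[#3:5@105]
After op 4 cancel(order #2): fills=none; bids=[-] asks=[#3:5@105]
After op 5 [order #4] limit_buy(price=101, qty=2): fills=none; bids=[#4:2@101] asks=[#3:5@105]
After op 6 cancel(order #3): fills=none; bids=[#4:2@101] asks=[-]

Answer: BIDS (highest first):
  #4: 2@101
ASKS (lowest first):
  (empty)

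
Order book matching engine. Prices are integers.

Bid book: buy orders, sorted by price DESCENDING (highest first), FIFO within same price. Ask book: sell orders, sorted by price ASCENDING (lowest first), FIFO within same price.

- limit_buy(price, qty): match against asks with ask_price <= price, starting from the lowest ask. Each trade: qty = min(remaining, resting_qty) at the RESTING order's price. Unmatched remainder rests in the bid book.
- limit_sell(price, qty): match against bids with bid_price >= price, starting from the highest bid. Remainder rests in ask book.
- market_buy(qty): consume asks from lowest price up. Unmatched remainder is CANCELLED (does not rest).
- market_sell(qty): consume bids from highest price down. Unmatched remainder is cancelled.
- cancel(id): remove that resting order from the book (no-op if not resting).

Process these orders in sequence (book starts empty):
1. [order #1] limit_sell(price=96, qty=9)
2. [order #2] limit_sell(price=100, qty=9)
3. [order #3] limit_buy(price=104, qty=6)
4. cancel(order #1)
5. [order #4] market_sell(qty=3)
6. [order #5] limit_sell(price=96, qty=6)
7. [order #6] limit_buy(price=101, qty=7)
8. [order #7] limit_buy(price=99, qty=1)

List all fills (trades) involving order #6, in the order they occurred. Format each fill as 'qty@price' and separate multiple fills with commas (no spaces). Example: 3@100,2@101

Answer: 6@96,1@100

Derivation:
After op 1 [order #1] limit_sell(price=96, qty=9): fills=none; bids=[-] asks=[#1:9@96]
After op 2 [order #2] limit_sell(price=100, qty=9): fills=none; bids=[-] asks=[#1:9@96 #2:9@100]
After op 3 [order #3] limit_buy(price=104, qty=6): fills=#3x#1:6@96; bids=[-] asks=[#1:3@96 #2:9@100]
After op 4 cancel(order #1): fills=none; bids=[-] asks=[#2:9@100]
After op 5 [order #4] market_sell(qty=3): fills=none; bids=[-] asks=[#2:9@100]
After op 6 [order #5] limit_sell(price=96, qty=6): fills=none; bids=[-] asks=[#5:6@96 #2:9@100]
After op 7 [order #6] limit_buy(price=101, qty=7): fills=#6x#5:6@96 #6x#2:1@100; bids=[-] asks=[#2:8@100]
After op 8 [order #7] limit_buy(price=99, qty=1): fills=none; bids=[#7:1@99] asks=[#2:8@100]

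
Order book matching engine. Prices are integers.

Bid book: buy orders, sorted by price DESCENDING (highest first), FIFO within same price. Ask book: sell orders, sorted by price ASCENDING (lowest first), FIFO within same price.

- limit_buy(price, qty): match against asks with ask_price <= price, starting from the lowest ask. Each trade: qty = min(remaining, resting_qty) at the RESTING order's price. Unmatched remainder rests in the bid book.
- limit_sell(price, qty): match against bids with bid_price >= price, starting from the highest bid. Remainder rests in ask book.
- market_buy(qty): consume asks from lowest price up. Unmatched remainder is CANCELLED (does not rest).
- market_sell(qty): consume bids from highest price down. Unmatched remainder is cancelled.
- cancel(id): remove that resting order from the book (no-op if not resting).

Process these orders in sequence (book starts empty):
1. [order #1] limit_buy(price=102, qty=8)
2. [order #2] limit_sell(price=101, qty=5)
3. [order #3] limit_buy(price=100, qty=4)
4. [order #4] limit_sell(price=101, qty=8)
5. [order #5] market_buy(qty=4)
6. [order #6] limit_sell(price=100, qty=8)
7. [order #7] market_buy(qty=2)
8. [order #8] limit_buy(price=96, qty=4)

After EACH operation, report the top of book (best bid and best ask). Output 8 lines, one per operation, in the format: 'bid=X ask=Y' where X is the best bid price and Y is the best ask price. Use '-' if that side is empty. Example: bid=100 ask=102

Answer: bid=102 ask=-
bid=102 ask=-
bid=102 ask=-
bid=100 ask=101
bid=100 ask=101
bid=- ask=100
bid=- ask=100
bid=96 ask=100

Derivation:
After op 1 [order #1] limit_buy(price=102, qty=8): fills=none; bids=[#1:8@102] asks=[-]
After op 2 [order #2] limit_sell(price=101, qty=5): fills=#1x#2:5@102; bids=[#1:3@102] asks=[-]
After op 3 [order #3] limit_buy(price=100, qty=4): fills=none; bids=[#1:3@102 #3:4@100] asks=[-]
After op 4 [order #4] limit_sell(price=101, qty=8): fills=#1x#4:3@102; bids=[#3:4@100] asks=[#4:5@101]
After op 5 [order #5] market_buy(qty=4): fills=#5x#4:4@101; bids=[#3:4@100] asks=[#4:1@101]
After op 6 [order #6] limit_sell(price=100, qty=8): fills=#3x#6:4@100; bids=[-] asks=[#6:4@100 #4:1@101]
After op 7 [order #7] market_buy(qty=2): fills=#7x#6:2@100; bids=[-] asks=[#6:2@100 #4:1@101]
After op 8 [order #8] limit_buy(price=96, qty=4): fills=none; bids=[#8:4@96] asks=[#6:2@100 #4:1@101]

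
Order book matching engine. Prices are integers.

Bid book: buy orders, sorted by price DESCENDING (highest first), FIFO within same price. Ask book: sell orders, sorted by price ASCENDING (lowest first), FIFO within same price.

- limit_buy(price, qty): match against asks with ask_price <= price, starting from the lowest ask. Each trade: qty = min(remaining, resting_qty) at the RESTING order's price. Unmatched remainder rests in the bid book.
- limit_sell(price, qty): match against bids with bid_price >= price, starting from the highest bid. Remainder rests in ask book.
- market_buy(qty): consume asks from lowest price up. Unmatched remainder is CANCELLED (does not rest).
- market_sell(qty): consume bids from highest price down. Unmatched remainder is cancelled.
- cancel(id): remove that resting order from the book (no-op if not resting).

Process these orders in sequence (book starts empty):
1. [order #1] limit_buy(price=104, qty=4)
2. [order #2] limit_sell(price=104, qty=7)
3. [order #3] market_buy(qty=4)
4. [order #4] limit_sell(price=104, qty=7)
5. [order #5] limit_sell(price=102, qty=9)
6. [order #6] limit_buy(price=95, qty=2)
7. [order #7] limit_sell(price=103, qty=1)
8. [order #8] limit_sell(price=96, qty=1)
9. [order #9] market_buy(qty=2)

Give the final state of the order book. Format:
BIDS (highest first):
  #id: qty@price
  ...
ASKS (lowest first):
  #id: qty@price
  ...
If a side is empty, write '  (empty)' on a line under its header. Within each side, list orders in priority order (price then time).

After op 1 [order #1] limit_buy(price=104, qty=4): fills=none; bids=[#1:4@104] asks=[-]
After op 2 [order #2] limit_sell(price=104, qty=7): fills=#1x#2:4@104; bids=[-] asks=[#2:3@104]
After op 3 [order #3] market_buy(qty=4): fills=#3x#2:3@104; bids=[-] asks=[-]
After op 4 [order #4] limit_sell(price=104, qty=7): fills=none; bids=[-] asks=[#4:7@104]
After op 5 [order #5] limit_sell(price=102, qty=9): fills=none; bids=[-] asks=[#5:9@102 #4:7@104]
After op 6 [order #6] limit_buy(price=95, qty=2): fills=none; bids=[#6:2@95] asks=[#5:9@102 #4:7@104]
After op 7 [order #7] limit_sell(price=103, qty=1): fills=none; bids=[#6:2@95] asks=[#5:9@102 #7:1@103 #4:7@104]
After op 8 [order #8] limit_sell(price=96, qty=1): fills=none; bids=[#6:2@95] asks=[#8:1@96 #5:9@102 #7:1@103 #4:7@104]
After op 9 [order #9] market_buy(qty=2): fills=#9x#8:1@96 #9x#5:1@102; bids=[#6:2@95] asks=[#5:8@102 #7:1@103 #4:7@104]

Answer: BIDS (highest first):
  #6: 2@95
ASKS (lowest first):
  #5: 8@102
  #7: 1@103
  #4: 7@104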